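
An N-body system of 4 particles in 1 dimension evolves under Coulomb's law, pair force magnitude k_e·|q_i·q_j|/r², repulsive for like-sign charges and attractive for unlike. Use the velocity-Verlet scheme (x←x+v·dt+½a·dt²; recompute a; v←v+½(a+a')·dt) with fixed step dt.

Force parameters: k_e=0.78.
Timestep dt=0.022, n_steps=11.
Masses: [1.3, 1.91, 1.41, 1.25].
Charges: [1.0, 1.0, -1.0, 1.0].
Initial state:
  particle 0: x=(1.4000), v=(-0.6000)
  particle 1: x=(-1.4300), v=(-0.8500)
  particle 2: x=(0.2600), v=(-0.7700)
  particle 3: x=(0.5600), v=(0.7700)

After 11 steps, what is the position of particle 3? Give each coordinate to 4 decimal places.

step 0: x0=(1.4000) x1=(-1.4300) x2=(0.2600) x3=(0.5600)
step 1: x0=(1.3869) x1=(-1.4487) x2=(0.2446) x3=(0.5751)
step 2: x0=(1.3741) x1=(-1.4674) x2=(0.2318) x3=(0.5870)
step 3: x0=(1.3615) x1=(-1.4861) x2=(0.2212) x3=(0.5962)
step 4: x0=(1.3493) x1=(-1.5048) x2=(0.2126) x3=(0.6027)
step 5: x0=(1.3374) x1=(-1.5235) x2=(0.2059) x3=(0.6068)
step 6: x0=(1.3258) x1=(-1.5423) x2=(0.2010) x3=(0.6085)
step 7: x0=(1.3146) x1=(-1.5610) x2=(0.1978) x3=(0.6078)
step 8: x0=(1.3038) x1=(-1.5797) x2=(0.1963) x3=(0.6048)
step 9: x0=(1.2934) x1=(-1.5984) x2=(0.1966) x3=(0.5995)
step 10: x0=(1.2834) x1=(-1.6171) x2=(0.1987) x3=(0.5917)
step 11: x0=(1.2738) x1=(-1.6359) x2=(0.2026) x3=(0.5814)

(0.5814)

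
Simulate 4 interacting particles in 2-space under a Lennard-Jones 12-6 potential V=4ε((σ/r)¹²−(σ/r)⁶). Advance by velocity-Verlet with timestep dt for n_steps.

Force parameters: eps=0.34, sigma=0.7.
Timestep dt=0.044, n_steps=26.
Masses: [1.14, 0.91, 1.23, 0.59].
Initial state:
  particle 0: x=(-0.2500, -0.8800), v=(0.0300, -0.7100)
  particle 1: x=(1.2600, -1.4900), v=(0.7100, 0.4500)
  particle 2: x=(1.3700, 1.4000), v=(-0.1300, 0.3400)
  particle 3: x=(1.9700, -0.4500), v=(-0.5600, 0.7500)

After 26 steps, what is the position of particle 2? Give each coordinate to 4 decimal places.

step 0: x0=(-0.2500, -0.8800) x1=(1.2600, -1.4900) x2=(1.3700, 1.4000) x3=(1.9700, -0.4500)
step 1: x0=(-0.2487, -0.9112) x1=(1.2913, -1.4700) x2=(1.3643, 1.4150) x3=(1.9452, -0.4172)
step 2: x0=(-0.2473, -0.9425) x1=(1.3228, -1.4497) x2=(1.3586, 1.4299) x3=(1.9200, -0.3850)
step 3: x0=(-0.2458, -0.9738) x1=(1.3545, -1.4289) x2=(1.3529, 1.4448) x3=(1.8944, -0.3534)
step 4: x0=(-0.2443, -1.0051) x1=(1.3863, -1.4076) x2=(1.3472, 1.4597) x3=(1.8685, -0.3224)
step 5: x0=(-0.2427, -1.0364) x1=(1.4183, -1.3858) x2=(1.3415, 1.4746) x3=(1.8422, -0.2922)
step 6: x0=(-0.2411, -1.0677) x1=(1.4505, -1.3635) x2=(1.3358, 1.4894) x3=(1.8155, -0.2628)
step 7: x0=(-0.2395, -1.0990) x1=(1.4828, -1.3405) x2=(1.3301, 1.5043) x3=(1.7885, -0.2344)
step 8: x0=(-0.2378, -1.1303) x1=(1.5153, -1.3168) x2=(1.3244, 1.5191) x3=(1.7612, -0.2069)
step 9: x0=(-0.2361, -1.1616) x1=(1.5479, -1.2924) x2=(1.3187, 1.5339) x3=(1.7336, -0.1805)
step 10: x0=(-0.2344, -1.1929) x1=(1.5806, -1.2672) x2=(1.3130, 1.5486) x3=(1.7058, -0.1552)
step 11: x0=(-0.2326, -1.2242) x1=(1.6133, -1.2412) x2=(1.3074, 1.5633) x3=(1.6778, -0.1312)
step 12: x0=(-0.2308, -1.2555) x1=(1.6461, -1.2143) x2=(1.3017, 1.5780) x3=(1.6497, -0.1084)
step 13: x0=(-0.2289, -1.2868) x1=(1.6789, -1.1866) x2=(1.2961, 1.5927) x3=(1.6216, -0.0869)
step 14: x0=(-0.2271, -1.3181) x1=(1.7116, -1.1580) x2=(1.2904, 1.6073) x3=(1.5935, -0.0667)
step 15: x0=(-0.2252, -1.3493) x1=(1.7441, -1.1284) x2=(1.2848, 1.6219) x3=(1.5655, -0.0479)
step 16: x0=(-0.2233, -1.3806) x1=(1.7765, -1.0980) x2=(1.2792, 1.6364) x3=(1.5378, -0.0304)
step 17: x0=(-0.2214, -1.4119) x1=(1.8087, -1.0666) x2=(1.2735, 1.6509) x3=(1.5104, -0.0142)
step 18: x0=(-0.2195, -1.4432) x1=(1.8406, -1.0343) x2=(1.2679, 1.6654) x3=(1.4833, 0.0006)
step 19: x0=(-0.2175, -1.4744) x1=(1.8722, -1.0011) x2=(1.2623, 1.6798) x3=(1.4567, 0.0141)
step 20: x0=(-0.2156, -1.5057) x1=(1.9035, -0.9671) x2=(1.2567, 1.6942) x3=(1.4306, 0.0264)
step 21: x0=(-0.2136, -1.5369) x1=(1.9343, -0.9322) x2=(1.2511, 1.7085) x3=(1.4051, 0.0375)
step 22: x0=(-0.2116, -1.5682) x1=(1.9647, -0.8966) x2=(1.2455, 1.7228) x3=(1.3803, 0.0475)
step 23: x0=(-0.2097, -1.5994) x1=(1.9947, -0.8603) x2=(1.2399, 1.7371) x3=(1.3561, 0.0564)
step 24: x0=(-0.2077, -1.6306) x1=(2.0241, -0.8232) x2=(1.2343, 1.7513) x3=(1.3326, 0.0644)
step 25: x0=(-0.2057, -1.6619) x1=(2.0531, -0.7856) x2=(1.2287, 1.7655) x3=(1.3099, 0.0715)
step 26: x0=(-0.2037, -1.6931) x1=(2.0816, -0.7474) x2=(1.2231, 1.7796) x3=(1.2879, 0.0777)

(1.2231, 1.7796)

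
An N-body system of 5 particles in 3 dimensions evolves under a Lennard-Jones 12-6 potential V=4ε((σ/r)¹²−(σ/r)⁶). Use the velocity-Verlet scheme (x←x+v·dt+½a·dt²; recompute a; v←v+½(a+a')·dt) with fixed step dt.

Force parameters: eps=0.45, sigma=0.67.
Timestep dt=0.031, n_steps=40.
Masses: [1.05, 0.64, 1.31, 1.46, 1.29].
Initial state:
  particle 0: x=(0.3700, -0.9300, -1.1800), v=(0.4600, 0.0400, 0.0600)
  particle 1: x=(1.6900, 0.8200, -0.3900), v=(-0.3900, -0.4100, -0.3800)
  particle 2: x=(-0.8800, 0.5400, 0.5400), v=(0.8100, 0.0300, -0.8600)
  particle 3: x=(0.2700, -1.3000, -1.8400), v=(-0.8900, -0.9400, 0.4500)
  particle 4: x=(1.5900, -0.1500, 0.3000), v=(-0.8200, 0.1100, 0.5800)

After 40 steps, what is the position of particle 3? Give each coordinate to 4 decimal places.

step 0: x0=(0.3700, -0.9300, -1.1800) x1=(1.6900, 0.8200, -0.3900) x2=(-0.8800, 0.5400, 0.5400) x3=(0.2700, -1.3000, -1.8400) x4=(1.5900, -0.1500, 0.3000)
step 1: x0=(0.3842, -0.9289, -1.1784) x1=(1.6779, 0.8071, -0.4017) x2=(-0.8549, 0.5409, 0.5133) x3=(0.2424, -1.3291, -1.8259) x4=(1.5646, -0.1465, 0.3179)
step 2: x0=(0.3983, -0.9282, -1.1774) x1=(1.6657, 0.7939, -0.4131) x2=(-0.8298, 0.5419, 0.4867) x3=(0.2150, -1.3578, -1.8113) x4=(1.5392, -0.1429, 0.3357)
step 3: x0=(0.4121, -0.9281, -1.1774) x1=(1.6536, 0.7805, -0.4243) x2=(-0.8047, 0.5428, 0.4600) x3=(0.1877, -1.3861, -1.7960) x4=(1.5138, -0.1391, 0.3534)
step 4: x0=(0.4256, -0.9288, -1.1784) x1=(1.6413, 0.7667, -0.4353) x2=(-0.7795, 0.5437, 0.4334) x3=(0.1607, -1.4138, -1.7799) x4=(1.4884, -0.1352, 0.3710)
step 5: x0=(0.4385, -0.9304, -1.1805) x1=(1.6290, 0.7527, -0.4460) x2=(-0.7544, 0.5446, 0.4067) x3=(0.1341, -1.4409, -1.7632) x4=(1.4631, -0.1311, 0.3884)
step 6: x0=(0.4510, -0.9328, -1.1836) x1=(1.6167, 0.7384, -0.4566) x2=(-0.7293, 0.5456, 0.3800) x3=(0.1078, -1.4674, -1.7456) x4=(1.4377, -0.1270, 0.4058)
step 7: x0=(0.4628, -0.9362, -1.1876) x1=(1.6043, 0.7240, -0.4669) x2=(-0.7042, 0.5465, 0.3534) x3=(0.0820, -1.4932, -1.7274) x4=(1.4124, -0.1227, 0.4230)
step 8: x0=(0.4741, -0.9404, -1.1925) x1=(1.5919, 0.7093, -0.4770) x2=(-0.6790, 0.5474, 0.3267) x3=(0.0566, -1.5183, -1.7085) x4=(1.3871, -0.1183, 0.4401)
step 9: x0=(0.4847, -0.9456, -1.1982) x1=(1.5794, 0.6944, -0.4868) x2=(-0.6539, 0.5483, 0.3000) x3=(0.0316, -1.5429, -1.6891) x4=(1.3619, -0.1139, 0.4571)
step 10: x0=(0.4947, -0.9515, -1.2046) x1=(1.5668, 0.6793, -0.4965) x2=(-0.6287, 0.5492, 0.2733) x3=(0.0071, -1.5668, -1.6692) x4=(1.3366, -0.1093, 0.4740)
step 11: x0=(0.5041, -0.9582, -1.2116) x1=(1.5542, 0.6640, -0.5060) x2=(-0.6036, 0.5502, 0.2467) x3=(-0.0169, -1.5901, -1.6488) x4=(1.3114, -0.1047, 0.4908)
step 12: x0=(0.5128, -0.9657, -1.2190) x1=(1.5415, 0.6486, -0.5153) x2=(-0.5784, 0.5511, 0.2200) x3=(-0.0405, -1.6130, -1.6281) x4=(1.2861, -0.1000, 0.5074)
step 13: x0=(0.5210, -0.9738, -1.2269) x1=(1.5288, 0.6331, -0.5244) x2=(-0.5533, 0.5520, 0.1933) x3=(-0.0637, -1.6353, -1.6071) x4=(1.2609, -0.0952, 0.5240)
step 14: x0=(0.5287, -0.9826, -1.2351) x1=(1.5160, 0.6174, -0.5333) x2=(-0.5281, 0.5529, 0.1666) x3=(-0.0865, -1.6572, -1.5858) x4=(1.2357, -0.0904, 0.5405)
step 15: x0=(0.5358, -0.9919, -1.2437) x1=(1.5032, 0.6016, -0.5421) x2=(-0.5029, 0.5538, 0.1400) x3=(-0.1089, -1.6786, -1.5643) x4=(1.2105, -0.0855, 0.5569)
step 16: x0=(0.5424, -1.0017, -1.2524) x1=(1.4903, 0.5857, -0.5507) x2=(-0.4777, 0.5547, 0.1133) x3=(-0.1309, -1.6997, -1.5426) x4=(1.1854, -0.0806, 0.5733)
step 17: x0=(0.5486, -1.0120, -1.2614) x1=(1.4774, 0.5696, -0.5592) x2=(-0.4525, 0.5556, 0.0866) x3=(-0.1527, -1.7205, -1.5208) x4=(1.1602, -0.0756, 0.5895)
step 18: x0=(0.5544, -1.0227, -1.2704) x1=(1.4643, 0.5535, -0.5675) x2=(-0.4273, 0.5564, 0.0599) x3=(-0.1741, -1.7409, -1.4989) x4=(1.1350, -0.0706, 0.6057)
step 19: x0=(0.5598, -1.0338, -1.2796) x1=(1.4513, 0.5373, -0.5756) x2=(-0.4020, 0.5573, 0.0332) x3=(-0.1952, -1.7611, -1.4769) x4=(1.1099, -0.0655, 0.6218)
step 20: x0=(0.5648, -1.0452, -1.2889) x1=(1.4382, 0.5211, -0.5837) x2=(-0.3767, 0.5582, 0.0066) x3=(-0.2161, -1.7811, -1.4548) x4=(1.0848, -0.0604, 0.6378)
step 21: x0=(0.5695, -1.0568, -1.2983) x1=(1.4250, 0.5047, -0.5916) x2=(-0.3514, 0.5591, -0.0201) x3=(-0.2368, -1.8008, -1.4326) x4=(1.0596, -0.0553, 0.6537)
step 22: x0=(0.5740, -1.0688, -1.3077) x1=(1.4118, 0.4883, -0.5995) x2=(-0.3261, 0.5599, -0.0468) x3=(-0.2572, -1.8203, -1.4105) x4=(1.0345, -0.0501, 0.6696)
step 23: x0=(0.5781, -1.0810, -1.3171) x1=(1.3985, 0.4719, -0.6072) x2=(-0.3008, 0.5607, -0.0735) x3=(-0.2775, -1.8396, -1.3883) x4=(1.0093, -0.0449, 0.6854)
step 24: x0=(0.5821, -1.0933, -1.3265) x1=(1.3851, 0.4554, -0.6148) x2=(-0.2754, 0.5616, -0.1001) x3=(-0.2976, -1.8588, -1.3661) x4=(0.9842, -0.0397, 0.7012)
step 25: x0=(0.5858, -1.1059, -1.3360) x1=(1.3717, 0.4388, -0.6223) x2=(-0.2500, 0.5624, -0.1268) x3=(-0.3176, -1.8779, -1.3439) x4=(0.9590, -0.0345, 0.7169)
step 26: x0=(0.5893, -1.1186, -1.3454) x1=(1.3582, 0.4222, -0.6298) x2=(-0.2245, 0.5632, -0.1534) x3=(-0.3374, -1.8968, -1.3216) x4=(0.9339, -0.0292, 0.7325)
step 27: x0=(0.5927, -1.1314, -1.3548) x1=(1.3447, 0.4056, -0.6371) x2=(-0.1991, 0.5640, -0.1801) x3=(-0.3570, -1.9157, -1.2994) x4=(0.9087, -0.0239, 0.7481)
step 28: x0=(0.5960, -1.1443, -1.3642) x1=(1.3311, 0.3889, -0.6444) x2=(-0.1735, 0.5648, -0.2067) x3=(-0.3766, -1.9344, -1.2772) x4=(0.8835, -0.0186, 0.7637)
step 29: x0=(0.5991, -1.1574, -1.3736) x1=(1.3173, 0.3722, -0.6516) x2=(-0.1479, 0.5655, -0.2333) x3=(-0.3961, -1.9531, -1.2550) x4=(0.8583, -0.0133, 0.7791)
step 30: x0=(0.6020, -1.1705, -1.3829) x1=(1.3035, 0.3555, -0.6587) x2=(-0.1223, 0.5662, -0.2599) x3=(-0.4155, -1.9717, -1.2328) x4=(0.8331, -0.0079, 0.7945)
step 31: x0=(0.6049, -1.1836, -1.3922) x1=(1.2896, 0.3387, -0.6658) x2=(-0.0966, 0.5670, -0.2865) x3=(-0.4348, -1.9902, -1.2106) x4=(0.8078, -0.0025, 0.8099)
step 32: x0=(0.6077, -1.1969, -1.4015) x1=(1.2755, 0.3220, -0.6728) x2=(-0.0708, 0.5676, -0.3131) x3=(-0.4540, -2.0087, -1.1885) x4=(0.7826, 0.0029, 0.8252)
step 33: x0=(0.6104, -1.2102, -1.4108) x1=(1.2613, 0.3052, -0.6797) x2=(-0.0449, 0.5683, -0.3397) x3=(-0.4732, -2.0272, -1.1663) x4=(0.7574, 0.0083, 0.8405)
step 34: x0=(0.6131, -1.2235, -1.4201) x1=(1.2470, 0.2884, -0.6865) x2=(-0.0190, 0.5689, -0.3663) x3=(-0.4924, -2.0456, -1.1442) x4=(0.7321, 0.0137, 0.8557)
step 35: x0=(0.6157, -1.2368, -1.4293) x1=(1.2324, 0.2717, -0.6933) x2=(0.0071, 0.5695, -0.3928) x3=(-0.5115, -2.0639, -1.1220) x4=(0.7068, 0.0191, 0.8708)
step 36: x0=(0.6182, -1.2502, -1.4385) x1=(1.2176, 0.2549, -0.7000) x2=(0.0333, 0.5701, -0.4194) x3=(-0.5305, -2.0823, -1.0999) x4=(0.6815, 0.0246, 0.8860)
step 37: x0=(0.6207, -1.2636, -1.4477) x1=(1.2025, 0.2382, -0.7066) x2=(0.0596, 0.5706, -0.4460) x3=(-0.5495, -2.1006, -1.0778) x4=(0.6562, 0.0301, 0.9010)
step 38: x0=(0.6232, -1.2770, -1.4568) x1=(1.1871, 0.2216, -0.7131) x2=(0.0861, 0.5710, -0.4725) x3=(-0.5685, -2.1189, -1.0557) x4=(0.6309, 0.0356, 0.9160)
step 39: x0=(0.6256, -1.2904, -1.4660) x1=(1.1712, 0.2051, -0.7195) x2=(0.1128, 0.5714, -0.4991) x3=(-0.5875, -2.1371, -1.0336) x4=(0.6056, 0.0410, 0.9310)
step 40: x0=(0.6280, -1.3039, -1.4751) x1=(1.1549, 0.1887, -0.7257) x2=(0.1397, 0.5717, -0.5258) x3=(-0.6064, -2.1554, -1.0115) x4=(0.5803, 0.0466, 0.9460)

(-0.6064, -2.1554, -1.0115)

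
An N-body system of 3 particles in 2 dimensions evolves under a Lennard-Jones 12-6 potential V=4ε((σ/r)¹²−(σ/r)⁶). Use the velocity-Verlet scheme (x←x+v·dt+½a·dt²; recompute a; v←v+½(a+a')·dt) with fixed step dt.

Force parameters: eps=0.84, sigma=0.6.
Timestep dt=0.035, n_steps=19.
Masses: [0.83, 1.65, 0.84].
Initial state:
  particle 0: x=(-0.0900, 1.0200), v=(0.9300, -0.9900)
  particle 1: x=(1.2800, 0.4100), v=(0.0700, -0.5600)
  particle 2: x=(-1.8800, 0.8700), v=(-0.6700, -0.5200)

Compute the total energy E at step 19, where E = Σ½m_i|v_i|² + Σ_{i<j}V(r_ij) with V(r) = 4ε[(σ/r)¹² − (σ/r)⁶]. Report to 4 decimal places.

step 0: x0=(-0.0900, 1.0200) x1=(1.2800, 0.4100) x2=(-1.8800, 0.8700)
step 1: x0=(-0.0574, 0.9853) x1=(1.2824, 0.3904) x2=(-1.9034, 0.8518)
step 2: x0=(-0.0248, 0.9506) x1=(1.2848, 0.3708) x2=(-1.9269, 0.8336)
step 3: x0=(0.0079, 0.9159) x1=(1.2872, 0.3513) x2=(-1.9503, 0.8154)
step 4: x0=(0.0408, 0.8811) x1=(1.2894, 0.3318) x2=(-1.9737, 0.7972)
step 5: x0=(0.0738, 0.8462) x1=(1.2916, 0.3123) x2=(-1.9970, 0.7790)
step 6: x0=(0.1069, 0.8113) x1=(1.2938, 0.2928) x2=(-2.0204, 0.7608)
step 7: x0=(0.1402, 0.7762) x1=(1.2958, 0.2734) x2=(-2.0438, 0.7426)
step 8: x0=(0.1738, 0.7411) x1=(1.2977, 0.2541) x2=(-2.0671, 0.7244)
step 9: x0=(0.2076, 0.7058) x1=(1.2994, 0.2348) x2=(-2.0905, 0.7062)
step 10: x0=(0.2419, 0.6704) x1=(1.3010, 0.2156) x2=(-2.1138, 0.6880)
step 11: x0=(0.2765, 0.6348) x1=(1.3023, 0.1964) x2=(-2.1372, 0.6698)
step 12: x0=(0.3118, 0.5989) x1=(1.3033, 0.1774) x2=(-2.1605, 0.6516)
step 13: x0=(0.3477, 0.5627) x1=(1.3040, 0.1586) x2=(-2.1839, 0.6334)
step 14: x0=(0.3846, 0.5262) x1=(1.3042, 0.1400) x2=(-2.2072, 0.6153)
step 15: x0=(0.4226, 0.4891) x1=(1.3039, 0.1216) x2=(-2.2305, 0.5971)
step 16: x0=(0.4622, 0.4514) x1=(1.3027, 0.1035) x2=(-2.2539, 0.5789)
step 17: x0=(0.5039, 0.4129) x1=(1.3005, 0.0859) x2=(-2.2772, 0.5607)
step 18: x0=(0.5484, 0.3732) x1=(1.2969, 0.0688) x2=(-2.3005, 0.5425)
step 19: x0=(0.5966, 0.3319) x1=(1.2914, 0.0525) x2=(-2.3239, 0.5243)
step 0 velocities: v0=(0.9300, -0.9900) v1=(0.0700, -0.5600) v2=(-0.6700, -0.5200)
step 0: KE=1.3305, PE=-0.0185, E=1.3120
step 19 velocities: v0=(1.4451, -1.2052) v1=(-0.1908, -0.4518) v2=(-0.6666, -0.5199)
step 19: KE=1.9680, PE=-0.6542, E=1.3138

1.3138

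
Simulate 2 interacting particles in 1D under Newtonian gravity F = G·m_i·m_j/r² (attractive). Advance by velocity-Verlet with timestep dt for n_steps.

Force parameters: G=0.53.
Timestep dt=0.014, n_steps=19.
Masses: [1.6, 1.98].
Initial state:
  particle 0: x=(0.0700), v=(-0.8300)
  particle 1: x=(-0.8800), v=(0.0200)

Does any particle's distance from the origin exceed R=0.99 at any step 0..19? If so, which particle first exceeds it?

no

step 0: x0=(0.0700) x1=(-0.8800)
step 1: x0=(0.0583) x1=(-0.8796)
step 2: x0=(0.0463) x1=(-0.8791)
step 3: x0=(0.0341) x1=(-0.8783)
step 4: x0=(0.0216) x1=(-0.8774)
step 5: x0=(0.0089) x1=(-0.8762)
step 6: x0=(-0.0040) x1=(-0.8748)
step 7: x0=(-0.0173) x1=(-0.8732)
step 8: x0=(-0.0308) x1=(-0.8714)
step 9: x0=(-0.0446) x1=(-0.8694)
step 10: x0=(-0.0587) x1=(-0.8671)
step 11: x0=(-0.0732) x1=(-0.8645)
step 12: x0=(-0.0879) x1=(-0.8617)
step 13: x0=(-0.1030) x1=(-0.8586)
step 14: x0=(-0.1185) x1=(-0.8552)
step 15: x0=(-0.1344) x1=(-0.8515)
step 16: x0=(-0.1506) x1=(-0.8475)
step 17: x0=(-0.1673) x1=(-0.8431)
step 18: x0=(-0.1844) x1=(-0.8384)
step 19: x0=(-0.2020) x1=(-0.8333)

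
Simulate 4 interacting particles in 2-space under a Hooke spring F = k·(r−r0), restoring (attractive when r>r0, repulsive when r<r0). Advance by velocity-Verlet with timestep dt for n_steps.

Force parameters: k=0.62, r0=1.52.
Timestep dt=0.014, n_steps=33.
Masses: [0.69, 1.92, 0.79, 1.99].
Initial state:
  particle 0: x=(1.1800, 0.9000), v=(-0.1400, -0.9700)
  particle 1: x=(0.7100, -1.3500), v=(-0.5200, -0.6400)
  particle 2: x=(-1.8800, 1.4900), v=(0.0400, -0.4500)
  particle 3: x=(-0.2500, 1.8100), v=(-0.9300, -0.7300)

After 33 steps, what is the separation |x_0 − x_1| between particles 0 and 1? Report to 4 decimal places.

2.0079

step 0: x0=(1.1800, 0.9000) x1=(0.7100, -1.3500) x2=(-1.8800, 1.4900) x3=(-0.2500, 1.8100)
step 1: x0=(1.1779, 0.8864) x1=(0.7027, -1.3588) x2=(-1.8792, 1.4835) x3=(-0.2630, 1.7997)
step 2: x0=(1.1754, 0.8727) x1=(0.6952, -1.3674) x2=(-1.8779, 1.4768) x3=(-0.2760, 1.7893)
step 3: x0=(1.1726, 0.8590) x1=(0.6876, -1.3757) x2=(-1.8761, 1.4697) x3=(-0.2889, 1.7788)
step 4: x0=(1.1695, 0.8452) x1=(0.6799, -1.3837) x2=(-1.8738, 1.4623) x3=(-0.3018, 1.7682)
step 5: x0=(1.1660, 0.8313) x1=(0.6721, -1.3915) x2=(-1.8710, 1.4547) x3=(-0.3147, 1.7575)
step 6: x0=(1.1623, 0.8174) x1=(0.6641, -1.3990) x2=(-1.8677, 1.4467) x3=(-0.3275, 1.7467)
step 7: x0=(1.1581, 0.8035) x1=(0.6561, -1.4063) x2=(-1.8640, 1.4383) x3=(-0.3403, 1.7357)
step 8: x0=(1.1537, 0.7895) x1=(0.6479, -1.4132) x2=(-1.8597, 1.4297) x3=(-0.3530, 1.7247)
step 9: x0=(1.1489, 0.7754) x1=(0.6396, -1.4200) x2=(-1.8550, 1.4208) x3=(-0.3657, 1.7135)
step 10: x0=(1.1437, 0.7614) x1=(0.6312, -1.4264) x2=(-1.8499, 1.4115) x3=(-0.3783, 1.7022)
step 11: x0=(1.1382, 0.7472) x1=(0.6226, -1.4326) x2=(-1.8443, 1.4020) x3=(-0.3909, 1.6908)
step 12: x0=(1.1324, 0.7330) x1=(0.6140, -1.4386) x2=(-1.8382, 1.3921) x3=(-0.4035, 1.6793)
step 13: x0=(1.1263, 0.7188) x1=(0.6052, -1.4443) x2=(-1.8317, 1.3819) x3=(-0.4160, 1.6677)
step 14: x0=(1.1198, 0.7046) x1=(0.5963, -1.4497) x2=(-1.8248, 1.3715) x3=(-0.4284, 1.6560)
step 15: x0=(1.1130, 0.6903) x1=(0.5873, -1.4549) x2=(-1.8174, 1.3607) x3=(-0.4408, 1.6441)
step 16: x0=(1.1059, 0.6760) x1=(0.5782, -1.4598) x2=(-1.8096, 1.3496) x3=(-0.4531, 1.6322)
step 17: x0=(1.0984, 0.6617) x1=(0.5690, -1.4645) x2=(-1.8014, 1.3381) x3=(-0.4654, 1.6202)
step 18: x0=(1.0906, 0.6473) x1=(0.5596, -1.4690) x2=(-1.7928, 1.3264) x3=(-0.4776, 1.6080)
step 19: x0=(1.0825, 0.6329) x1=(0.5502, -1.4731) x2=(-1.7837, 1.3144) x3=(-0.4897, 1.5957)
step 20: x0=(1.0741, 0.6185) x1=(0.5406, -1.4771) x2=(-1.7743, 1.3020) x3=(-0.5018, 1.5833)
step 21: x0=(1.0654, 0.6041) x1=(0.5309, -1.4808) x2=(-1.7645, 1.2894) x3=(-0.5138, 1.5709)
step 22: x0=(1.0563, 0.5896) x1=(0.5211, -1.4842) x2=(-1.7543, 1.2764) x3=(-0.5258, 1.5583)
step 23: x0=(1.0469, 0.5751) x1=(0.5113, -1.4874) x2=(-1.7438, 1.2632) x3=(-0.5377, 1.5456)
step 24: x0=(1.0372, 0.5606) x1=(0.5013, -1.4904) x2=(-1.7329, 1.2496) x3=(-0.5495, 1.5328)
step 25: x0=(1.0272, 0.5461) x1=(0.4911, -1.4932) x2=(-1.7216, 1.2358) x3=(-0.5613, 1.5199)
step 26: x0=(1.0169, 0.5316) x1=(0.4809, -1.4957) x2=(-1.7100, 1.2216) x3=(-0.5730, 1.5069)
step 27: x0=(1.0063, 0.5171) x1=(0.4706, -1.4979) x2=(-1.6981, 1.2072) x3=(-0.5846, 1.4938)
step 28: x0=(0.9954, 0.5025) x1=(0.4602, -1.5000) x2=(-1.6859, 1.1924) x3=(-0.5961, 1.4806)
step 29: x0=(0.9843, 0.4880) x1=(0.4497, -1.5018) x2=(-1.6733, 1.1774) x3=(-0.6076, 1.4673)
step 30: x0=(0.9728, 0.4734) x1=(0.4391, -1.5034) x2=(-1.6605, 1.1620) x3=(-0.6190, 1.4539)
step 31: x0=(0.9611, 0.4589) x1=(0.4284, -1.5048) x2=(-1.6473, 1.1464) x3=(-0.6303, 1.4404)
step 32: x0=(0.9490, 0.4443) x1=(0.4175, -1.5059) x2=(-1.6339, 1.1305) x3=(-0.6415, 1.4268)
step 33: x0=(0.9367, 0.4298) x1=(0.4066, -1.5068) x2=(-1.6202, 1.1143) x3=(-0.6526, 1.4131)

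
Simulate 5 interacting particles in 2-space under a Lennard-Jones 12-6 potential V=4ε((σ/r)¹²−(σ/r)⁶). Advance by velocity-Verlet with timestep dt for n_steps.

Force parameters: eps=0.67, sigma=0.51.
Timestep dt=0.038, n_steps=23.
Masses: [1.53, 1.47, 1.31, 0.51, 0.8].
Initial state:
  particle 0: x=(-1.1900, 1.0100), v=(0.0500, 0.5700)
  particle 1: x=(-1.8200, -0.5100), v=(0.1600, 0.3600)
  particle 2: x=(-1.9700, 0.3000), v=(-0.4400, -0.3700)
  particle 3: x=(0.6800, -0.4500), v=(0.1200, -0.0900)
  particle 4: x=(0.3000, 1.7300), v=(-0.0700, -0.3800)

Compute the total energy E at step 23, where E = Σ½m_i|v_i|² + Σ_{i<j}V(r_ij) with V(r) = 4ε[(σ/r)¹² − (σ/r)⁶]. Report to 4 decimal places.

0.4673

step 0: x0=(-1.1900, 1.0100) x1=(-1.8200, -0.5100) x2=(-1.9700, 0.3000) x3=(0.6800, -0.4500) x4=(0.3000, 1.7300)
step 1: x0=(-1.1882, 1.0316) x1=(-1.8140, -0.4958) x2=(-1.9865, 0.2855) x3=(0.6846, -0.4534) x4=(0.2973, 1.7156)
step 2: x0=(-1.1864, 1.0531) x1=(-1.8083, -0.4806) x2=(-2.0027, 0.2698) x3=(0.6891, -0.4568) x4=(0.2947, 1.7011)
step 3: x0=(-1.1848, 1.0745) x1=(-1.8028, -0.4639) x2=(-2.0184, 0.2527) x3=(0.6937, -0.4602) x4=(0.2920, 1.6866)
step 4: x0=(-1.1832, 1.0959) x1=(-1.7979, -0.4457) x2=(-2.0334, 0.2339) x3=(0.6982, -0.4636) x4=(0.2892, 1.6722)
step 5: x0=(-1.1816, 1.1172) x1=(-1.7937, -0.4254) x2=(-2.0476, 0.2130) x3=(0.7028, -0.4670) x4=(0.2865, 1.6577)
step 6: x0=(-1.1800, 1.1384) x1=(-1.7904, -0.4028) x2=(-2.0607, 0.1894) x3=(0.7073, -0.4704) x4=(0.2837, 1.6432)
step 7: x0=(-1.1785, 1.1596) x1=(-1.7883, -0.3775) x2=(-2.0724, 0.1627) x3=(0.7118, -0.4738) x4=(0.2810, 1.6287)
step 8: x0=(-1.1770, 1.1808) x1=(-1.7876, -0.3496) x2=(-2.0826, 0.1333) x3=(0.7164, -0.4772) x4=(0.2782, 1.6142)
step 9: x0=(-1.1755, 1.2020) x1=(-1.7863, -0.3226) x2=(-2.0934, 0.1050) x3=(0.7209, -0.4806) x4=(0.2753, 1.5996)
step 10: x0=(-1.1740, 1.2231) x1=(-1.7755, -0.3088) x2=(-2.1147, 0.0914) x3=(0.7254, -0.4840) x4=(0.2725, 1.5851)
step 11: x0=(-1.1725, 1.2443) x1=(-1.7534, -0.3083) x2=(-2.1488, 0.0928) x3=(0.7299, -0.4873) x4=(0.2696, 1.5706)
step 12: x0=(-1.1710, 1.2654) x1=(-1.7303, -0.3089) x2=(-2.1840, 0.0955) x3=(0.7345, -0.4907) x4=(0.2667, 1.5560)
step 13: x0=(-1.1695, 1.2865) x1=(-1.7091, -0.3077) x2=(-2.2170, 0.0961) x3=(0.7390, -0.4941) x4=(0.2637, 1.5414)
step 14: x0=(-1.1680, 1.3076) x1=(-1.6904, -0.3046) x2=(-2.2473, 0.0947) x3=(0.7435, -0.4974) x4=(0.2607, 1.5269)
step 15: x0=(-1.1665, 1.3287) x1=(-1.6737, -0.3000) x2=(-2.2752, 0.0915) x3=(0.7480, -0.5008) x4=(0.2577, 1.5123)
step 16: x0=(-1.1649, 1.3497) x1=(-1.6588, -0.2943) x2=(-2.3012, 0.0871) x3=(0.7525, -0.5041) x4=(0.2546, 1.4977)
step 17: x0=(-1.1634, 1.3708) x1=(-1.6453, -0.2876) x2=(-2.3254, 0.0817) x3=(0.7570, -0.5075) x4=(0.2515, 1.4831)
step 18: x0=(-1.1618, 1.3918) x1=(-1.6331, -0.2803) x2=(-2.3484, 0.0756) x3=(0.7615, -0.5108) x4=(0.2484, 1.4685)
step 19: x0=(-1.1602, 1.4129) x1=(-1.6219, -0.2725) x2=(-2.3701, 0.0688) x3=(0.7660, -0.5141) x4=(0.2452, 1.4538)
step 20: x0=(-1.1586, 1.4339) x1=(-1.6116, -0.2642) x2=(-2.3908, 0.0617) x3=(0.7705, -0.5174) x4=(0.2419, 1.4392)
step 21: x0=(-1.1569, 1.4550) x1=(-1.6021, -0.2556) x2=(-2.4107, 0.0542) x3=(0.7749, -0.5208) x4=(0.2386, 1.4246)
step 22: x0=(-1.1552, 1.4760) x1=(-1.5932, -0.2468) x2=(-2.4299, 0.0464) x3=(0.7794, -0.5241) x4=(0.2353, 1.4100)
step 23: x0=(-1.1536, 1.4970) x1=(-1.5848, -0.2378) x2=(-2.4484, 0.0384) x3=(0.7839, -0.5274) x4=(0.2319, 1.3953)
step 0 velocities: v0=(0.0500, 0.5700) v1=(0.1600, 0.3600) v2=(-0.4400, -0.3700) v3=(0.1200, -0.0900) v4=(-0.0700, -0.3800)
step 0: KE=0.6465, PE=-0.1820, E=0.4644
step 23 velocities: v0=(0.0447, 0.5529) v1=(0.2130, 0.2396) v2=(-0.4803, -0.2131) v3=(0.1177, -0.0868) v4=(-0.0900, -0.3851)
step 23: KE=0.5598, PE=-0.0925, E=0.4673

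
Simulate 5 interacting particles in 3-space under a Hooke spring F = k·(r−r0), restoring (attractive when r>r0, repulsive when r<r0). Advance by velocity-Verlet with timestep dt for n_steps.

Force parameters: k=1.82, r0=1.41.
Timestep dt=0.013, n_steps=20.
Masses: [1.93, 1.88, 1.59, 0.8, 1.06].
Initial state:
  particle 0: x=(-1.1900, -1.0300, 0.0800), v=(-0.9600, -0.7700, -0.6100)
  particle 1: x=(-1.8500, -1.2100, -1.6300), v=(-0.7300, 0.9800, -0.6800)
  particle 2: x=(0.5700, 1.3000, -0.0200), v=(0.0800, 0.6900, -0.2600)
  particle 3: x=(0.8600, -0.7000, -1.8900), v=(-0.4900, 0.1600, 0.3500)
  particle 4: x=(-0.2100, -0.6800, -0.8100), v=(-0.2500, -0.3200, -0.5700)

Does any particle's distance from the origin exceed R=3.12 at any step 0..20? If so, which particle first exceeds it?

no

step 0: x0=(-1.1900, -1.0300, 0.0800) x1=(-1.8500, -1.2100, -1.6300) x2=(0.5700, 1.3000, -0.0200) x3=(0.8600, -0.7000, -1.8900) x4=(-0.2100, -0.6800, -0.8100)
step 1: x0=(-1.2023, -1.0399, 0.0720) x1=(-1.8592, -1.1971, -1.6387) x2=(0.5708, 1.3085, -0.0236) x3=(0.8531, -0.6978, -1.8850) x4=(-0.2133, -0.6841, -0.8174)
step 2: x0=(-1.2144, -1.0496, 0.0637) x1=(-1.8679, -1.1839, -1.6472) x2=(0.5711, 1.3162, -0.0276) x3=(0.8453, -0.6954, -1.8793) x4=(-0.2165, -0.6880, -0.8248)
step 3: x0=(-1.2262, -1.0591, 0.0552) x1=(-1.8759, -1.1703, -1.6554) x2=(0.5708, 1.3230, -0.0320) x3=(0.8364, -0.6928, -1.8727) x4=(-0.2198, -0.6917, -0.8322)
step 4: x0=(-1.2376, -1.0683, 0.0465) x1=(-1.8834, -1.1564, -1.6634) x2=(0.5701, 1.3288, -0.0369) x3=(0.8266, -0.6900, -1.8654) x4=(-0.2231, -0.6952, -0.8396)
step 5: x0=(-1.2488, -1.0773, 0.0375) x1=(-1.8904, -1.1422, -1.6711) x2=(0.5688, 1.3338, -0.0422) x3=(0.8158, -0.6869, -1.8573) x4=(-0.2264, -0.6985, -0.8470)
step 6: x0=(-1.2597, -1.0861, 0.0284) x1=(-1.8968, -1.1277, -1.6786) x2=(0.5670, 1.3379, -0.0479) x3=(0.8040, -0.6836, -1.8485) x4=(-0.2298, -0.7016, -0.8544)
step 7: x0=(-1.2703, -1.0946, 0.0190) x1=(-1.9026, -1.1129, -1.6858) x2=(0.5647, 1.3411, -0.0540) x3=(0.7913, -0.6802, -1.8389) x4=(-0.2331, -0.7045, -0.8617)
step 8: x0=(-1.2806, -1.1030, 0.0094) x1=(-1.9078, -1.0978, -1.6927) x2=(0.5618, 1.3434, -0.0606) x3=(0.7777, -0.6765, -1.8286) x4=(-0.2365, -0.7072, -0.8690)
step 9: x0=(-1.2906, -1.1110, -0.0004) x1=(-1.9125, -1.0823, -1.6994) x2=(0.5584, 1.3448, -0.0675) x3=(0.7631, -0.6726, -1.8176) x4=(-0.2400, -0.7097, -0.8763)
step 10: x0=(-1.3003, -1.1188, -0.0104) x1=(-1.9166, -1.0666, -1.7059) x2=(0.5545, 1.3453, -0.0749) x3=(0.7476, -0.6685, -1.8059) x4=(-0.2435, -0.7120, -0.8835)
step 11: x0=(-1.3096, -1.1264, -0.0206) x1=(-1.9202, -1.0506, -1.7120) x2=(0.5500, 1.3449, -0.0827) x3=(0.7312, -0.6641, -1.7936) x4=(-0.2470, -0.7140, -0.8907)
step 12: x0=(-1.3187, -1.1337, -0.0311) x1=(-1.9232, -1.0343, -1.7180) x2=(0.5450, 1.3436, -0.0909) x3=(0.7140, -0.6596, -1.7807) x4=(-0.2506, -0.7159, -0.8979)
step 13: x0=(-1.3275, -1.1407, -0.0417) x1=(-1.9257, -1.0177, -1.7237) x2=(0.5394, 1.3414, -0.0995) x3=(0.6959, -0.6549, -1.7671) x4=(-0.2542, -0.7176, -0.9049)
step 14: x0=(-1.3360, -1.1475, -0.0525) x1=(-1.9276, -1.0008, -1.7291) x2=(0.5333, 1.3383, -0.1085) x3=(0.6769, -0.6500, -1.7530) x4=(-0.2580, -0.7190, -0.9119)
step 15: x0=(-1.3442, -1.1541, -0.0635) x1=(-1.9290, -0.9837, -1.7342) x2=(0.5267, 1.3344, -0.1179) x3=(0.6571, -0.6449, -1.7383) x4=(-0.2617, -0.7202, -0.9189)
step 16: x0=(-1.3521, -1.1603, -0.0747) x1=(-1.9299, -0.9663, -1.7392) x2=(0.5195, 1.3296, -0.1277) x3=(0.6366, -0.6395, -1.7230) x4=(-0.2656, -0.7213, -0.9258)
step 17: x0=(-1.3597, -1.1663, -0.0861) x1=(-1.9302, -0.9486, -1.7438) x2=(0.5117, 1.3239, -0.1379) x3=(0.6153, -0.6340, -1.7073) x4=(-0.2695, -0.7221, -0.9325)
step 18: x0=(-1.3670, -1.1721, -0.0977) x1=(-1.9301, -0.9307, -1.7482) x2=(0.5035, 1.3173, -0.1485) x3=(0.5932, -0.6283, -1.6910) x4=(-0.2736, -0.7227, -0.9392)
step 19: x0=(-1.3740, -1.1775, -0.1094) x1=(-1.9294, -0.9125, -1.7524) x2=(0.4946, 1.3099, -0.1594) x3=(0.5705, -0.6224, -1.6743) x4=(-0.2777, -0.7230, -0.9459)
step 20: x0=(-1.3807, -1.1827, -0.1213) x1=(-1.9282, -0.8941, -1.7563) x2=(0.4853, 1.3017, -0.1707) x3=(0.5470, -0.6164, -1.6572) x4=(-0.2819, -0.7232, -0.9524)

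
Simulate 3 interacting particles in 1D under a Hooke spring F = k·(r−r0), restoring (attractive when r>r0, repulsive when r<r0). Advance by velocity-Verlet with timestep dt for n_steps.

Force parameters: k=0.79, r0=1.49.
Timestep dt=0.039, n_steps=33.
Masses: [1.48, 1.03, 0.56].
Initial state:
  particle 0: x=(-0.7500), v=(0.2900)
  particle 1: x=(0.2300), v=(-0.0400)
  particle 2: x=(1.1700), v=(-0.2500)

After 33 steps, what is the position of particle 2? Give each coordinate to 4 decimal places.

(1.2189)

step 0: x0=(-0.7500) x1=(0.2300) x2=(1.1700)
step 1: x0=(-0.7387) x1=(0.2284) x2=(1.1604)
step 2: x0=(-0.7275) x1=(0.2268) x2=(1.1511)
step 3: x0=(-0.7165) x1=(0.2251) x2=(1.1422)
step 4: x0=(-0.7056) x1=(0.2234) x2=(1.1337)
step 5: x0=(-0.6948) x1=(0.2217) x2=(1.1257)
step 6: x0=(-0.6843) x1=(0.2200) x2=(1.1182)
step 7: x0=(-0.6739) x1=(0.2183) x2=(1.1114)
step 8: x0=(-0.6638) x1=(0.2165) x2=(1.1052)
step 9: x0=(-0.6540) x1=(0.2148) x2=(1.0997)
step 10: x0=(-0.6445) x1=(0.2131) x2=(1.0949)
step 11: x0=(-0.6353) x1=(0.2115) x2=(1.0909)
step 12: x0=(-0.6264) x1=(0.2098) x2=(1.0877)
step 13: x0=(-0.6179) x1=(0.2082) x2=(1.0854)
step 14: x0=(-0.6097) x1=(0.2067) x2=(1.0839)
step 15: x0=(-0.6019) x1=(0.2052) x2=(1.0832)
step 16: x0=(-0.5945) x1=(0.2039) x2=(1.0835)
step 17: x0=(-0.5875) x1=(0.2026) x2=(1.0847)
step 18: x0=(-0.5810) x1=(0.2014) x2=(1.0868)
step 19: x0=(-0.5748) x1=(0.2004) x2=(1.0898)
step 20: x0=(-0.5692) x1=(0.1994) x2=(1.0937)
step 21: x0=(-0.5639) x1=(0.1987) x2=(1.0985)
step 22: x0=(-0.5591) x1=(0.1981) x2=(1.1042)
step 23: x0=(-0.5548) x1=(0.1976) x2=(1.1108)
step 24: x0=(-0.5509) x1=(0.1974) x2=(1.1183)
step 25: x0=(-0.5475) x1=(0.1973) x2=(1.1266)
step 26: x0=(-0.5445) x1=(0.1975) x2=(1.1357)
step 27: x0=(-0.5420) x1=(0.1979) x2=(1.1456)
step 28: x0=(-0.5399) x1=(0.1985) x2=(1.1562)
step 29: x0=(-0.5383) x1=(0.1994) x2=(1.1675)
step 30: x0=(-0.5371) x1=(0.2006) x2=(1.1795)
step 31: x0=(-0.5363) x1=(0.2020) x2=(1.1921)
step 32: x0=(-0.5359) x1=(0.2038) x2=(1.2052)
step 33: x0=(-0.5360) x1=(0.2058) x2=(1.2189)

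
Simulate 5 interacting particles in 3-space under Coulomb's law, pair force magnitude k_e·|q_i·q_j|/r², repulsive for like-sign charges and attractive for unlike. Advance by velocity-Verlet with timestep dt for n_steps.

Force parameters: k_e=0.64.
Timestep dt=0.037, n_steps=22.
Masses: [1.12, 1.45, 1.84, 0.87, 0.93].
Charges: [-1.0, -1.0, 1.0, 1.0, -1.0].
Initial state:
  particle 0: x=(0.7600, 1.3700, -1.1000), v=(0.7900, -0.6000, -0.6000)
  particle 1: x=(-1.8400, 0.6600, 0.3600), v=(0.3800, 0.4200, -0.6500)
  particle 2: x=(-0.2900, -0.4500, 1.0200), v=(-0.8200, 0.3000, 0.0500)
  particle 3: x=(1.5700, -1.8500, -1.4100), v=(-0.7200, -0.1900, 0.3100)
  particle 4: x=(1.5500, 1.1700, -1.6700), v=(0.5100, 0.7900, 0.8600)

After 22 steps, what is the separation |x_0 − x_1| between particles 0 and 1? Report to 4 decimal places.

3.0569

step 0: x0=(0.7600, 1.3700, -1.1000) x1=(-1.8400, 0.6600, 0.3600) x2=(-0.2900, -0.4500, 1.0200) x3=(1.5700, -1.8500, -1.4100) x4=(1.5500, 1.1700, -1.6700)
step 1: x0=(0.7889, 1.3478, -1.1220) x1=(-1.8259, 0.6755, 0.3360) x2=(-0.3204, -0.4388, 1.0218) x3=(1.5434, -1.8569, -1.3986) x4=(1.5693, 1.1991, -1.6384)
step 2: x0=(0.8172, 1.3257, -1.1434) x1=(-1.8118, 0.6908, 0.3121) x2=(-0.3508, -0.4275, 1.0236) x3=(1.5167, -1.8637, -1.3872) x4=(1.5894, 1.2279, -1.6074)
step 3: x0=(0.8447, 1.3036, -1.1644) x1=(-1.7976, 0.7061, 0.2883) x2=(-0.3814, -0.4161, 1.0252) x3=(1.4900, -1.8703, -1.3758) x4=(1.6105, 1.2564, -1.5770)
step 4: x0=(0.8714, 1.2814, -1.1849) x1=(-1.7834, 0.7212, 0.2645) x2=(-0.4120, -0.4045, 1.0268) x3=(1.4634, -1.8766, -1.3645) x4=(1.6327, 1.2847, -1.5471)
step 5: x0=(0.8971, 1.2591, -1.2048) x1=(-1.7691, 0.7362, 0.2409) x2=(-0.4426, -0.3928, 1.0283) x3=(1.4367, -1.8828, -1.3532) x4=(1.6562, 1.3130, -1.5177)
step 6: x0=(0.9219, 1.2366, -1.2244) x1=(-1.7548, 0.7510, 0.2174) x2=(-0.4734, -0.3810, 1.0297) x3=(1.4101, -1.8888, -1.3420) x4=(1.6809, 1.3412, -1.4889)
step 7: x0=(0.9455, 1.2139, -1.2435) x1=(-1.7404, 0.7657, 0.1940) x2=(-0.5042, -0.3690, 1.0310) x3=(1.3834, -1.8947, -1.3308) x4=(1.7070, 1.3695, -1.4605)
step 8: x0=(0.9680, 1.1908, -1.2622) x1=(-1.7260, 0.7803, 0.1707) x2=(-0.5351, -0.3569, 1.0323) x3=(1.3568, -1.9003, -1.3197) x4=(1.7344, 1.3980, -1.4324)
step 9: x0=(0.9895, 1.1673, -1.2808) x1=(-1.7115, 0.7947, 0.1475) x2=(-0.5661, -0.3446, 1.0334) x3=(1.3301, -1.9057, -1.3086) x4=(1.7633, 1.4267, -1.4047)
step 10: x0=(1.0100, 1.1433, -1.2991) x1=(-1.6970, 0.8090, 0.1245) x2=(-0.5971, -0.3322, 1.0345) x3=(1.3035, -1.9110, -1.2976) x4=(1.7934, 1.4557, -1.3771)
step 11: x0=(1.0294, 1.1189, -1.3173) x1=(-1.6825, 0.8232, 0.1015) x2=(-0.6282, -0.3197, 1.0354) x3=(1.2769, -1.9161, -1.2865) x4=(1.8247, 1.4852, -1.3496)
step 12: x0=(1.0480, 1.0939, -1.3354) x1=(-1.6679, 0.8372, 0.0787) x2=(-0.6593, -0.3070, 1.0363) x3=(1.2503, -1.9210, -1.2756) x4=(1.8572, 1.5150, -1.3222)
step 13: x0=(1.0658, 1.0683, -1.3535) x1=(-1.6533, 0.8510, 0.0560) x2=(-0.6905, -0.2941, 1.0371) x3=(1.2237, -1.9257, -1.2647) x4=(1.8906, 1.5453, -1.2947)
step 14: x0=(1.0829, 1.0422, -1.3717) x1=(-1.6387, 0.8647, 0.0335) x2=(-0.7218, -0.2811, 1.0377) x3=(1.1972, -1.9302, -1.2538) x4=(1.9250, 1.5760, -1.2672)
step 15: x0=(1.0994, 1.0156, -1.3899) x1=(-1.6240, 0.8782, 0.0111) x2=(-0.7531, -0.2680, 1.0383) x3=(1.1706, -1.9345, -1.2430) x4=(1.9601, 1.6072, -1.2395)
step 16: x0=(1.1154, 0.9885, -1.4083) x1=(-1.6093, 0.8916, -0.0111) x2=(-0.7845, -0.2547, 1.0387) x3=(1.1441, -1.9386, -1.2322) x4=(1.9960, 1.6387, -1.2118)
step 17: x0=(1.1308, 0.9609, -1.4267) x1=(-1.5946, 0.9048, -0.0332) x2=(-0.8160, -0.2413, 1.0390) x3=(1.1176, -1.9426, -1.2215) x4=(2.0324, 1.6705, -1.1838)
step 18: x0=(1.1459, 0.9328, -1.4452) x1=(-1.5799, 0.9178, -0.0552) x2=(-0.8474, -0.2277, 1.0392) x3=(1.0911, -1.9464, -1.2108) x4=(2.0694, 1.7027, -1.1557)
step 19: x0=(1.1606, 0.9043, -1.4638) x1=(-1.5652, 0.9307, -0.0770) x2=(-0.8790, -0.2139, 1.0393) x3=(1.0647, -1.9499, -1.2001) x4=(2.1068, 1.7353, -1.1275)
step 20: x0=(1.1751, 0.8754, -1.4825) x1=(-1.5504, 0.9434, -0.0986) x2=(-0.9105, -0.2001, 1.0393) x3=(1.0383, -1.9533, -1.1896) x4=(2.1447, 1.7681, -1.0991)
step 21: x0=(1.1892, 0.8461, -1.5013) x1=(-1.5357, 0.9560, -0.1201) x2=(-0.9421, -0.1860, 1.0391) x3=(1.0119, -1.9565, -1.1790) x4=(2.1829, 1.8011, -1.0706)
step 22: x0=(1.2031, 0.8164, -1.5202) x1=(-1.5209, 0.9684, -0.1414) x2=(-0.9738, -0.1718, 1.0389) x3=(0.9856, -1.9595, -1.1685) x4=(2.2214, 1.8344, -1.0419)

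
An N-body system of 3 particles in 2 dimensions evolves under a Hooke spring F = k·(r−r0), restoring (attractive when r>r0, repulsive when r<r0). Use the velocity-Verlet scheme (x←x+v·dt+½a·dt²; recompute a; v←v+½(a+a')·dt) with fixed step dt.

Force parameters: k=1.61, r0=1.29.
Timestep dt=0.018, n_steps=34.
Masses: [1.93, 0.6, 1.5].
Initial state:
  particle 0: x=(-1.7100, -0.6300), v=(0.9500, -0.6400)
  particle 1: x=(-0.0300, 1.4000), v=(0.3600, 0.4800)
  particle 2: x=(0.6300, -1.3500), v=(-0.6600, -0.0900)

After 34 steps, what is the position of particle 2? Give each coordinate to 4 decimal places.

(0.0392, -1.0959)

step 0: x0=(-1.7100, -0.6300) x1=(-0.0300, 1.4000) x2=(0.6300, -1.3500)
step 1: x0=(-1.6926, -0.6414) x1=(-0.0237, 1.4075) x2=(0.6179, -1.3513)
step 2: x0=(-1.6747, -0.6527) x1=(-0.0179, 1.4129) x2=(0.6052, -1.3520)
step 3: x0=(-1.6563, -0.6637) x1=(-0.0125, 1.4160) x2=(0.5921, -1.3520)
step 4: x0=(-1.6374, -0.6745) x1=(-0.0076, 1.4168) x2=(0.5785, -1.3514)
step 5: x0=(-1.6181, -0.6851) x1=(-0.0031, 1.4154) x2=(0.5645, -1.3502)
step 6: x0=(-1.5982, -0.6955) x1=(0.0009, 1.4118) x2=(0.5500, -1.3483)
step 7: x0=(-1.5778, -0.7057) x1=(0.0045, 1.4059) x2=(0.5351, -1.3458)
step 8: x0=(-1.5570, -0.7157) x1=(0.0076, 1.3978) x2=(0.5198, -1.3427)
step 9: x0=(-1.5358, -0.7254) x1=(0.0103, 1.3875) x2=(0.5042, -1.3391)
step 10: x0=(-1.5141, -0.7350) x1=(0.0125, 1.3750) x2=(0.4881, -1.3348)
step 11: x0=(-1.4920, -0.7443) x1=(0.0143, 1.3603) x2=(0.4717, -1.3299)
step 12: x0=(-1.4695, -0.7533) x1=(0.0156, 1.3434) x2=(0.4549, -1.3245)
step 13: x0=(-1.4467, -0.7622) x1=(0.0165, 1.3245) x2=(0.4379, -1.3185)
step 14: x0=(-1.4234, -0.7708) x1=(0.0169, 1.3034) x2=(0.4205, -1.3120)
step 15: x0=(-1.3998, -0.7792) x1=(0.0169, 1.2803) x2=(0.4029, -1.3050)
step 16: x0=(-1.3759, -0.7874) x1=(0.0165, 1.2552) x2=(0.3849, -1.2974)
step 17: x0=(-1.3516, -0.7953) x1=(0.0156, 1.2281) x2=(0.3668, -1.2894)
step 18: x0=(-1.3271, -0.8030) x1=(0.0144, 1.1992) x2=(0.3484, -1.2808)
step 19: x0=(-1.3022, -0.8105) x1=(0.0127, 1.1684) x2=(0.3298, -1.2718)
step 20: x0=(-1.2771, -0.8178) x1=(0.0107, 1.1357) x2=(0.3110, -1.2624)
step 21: x0=(-1.2518, -0.8249) x1=(0.0083, 1.1014) x2=(0.2921, -1.2525)
step 22: x0=(-1.2262, -0.8318) x1=(0.0055, 1.0654) x2=(0.2730, -1.2423)
step 23: x0=(-1.2003, -0.8384) x1=(0.0023, 1.0277) x2=(0.2537, -1.2316)
step 24: x0=(-1.1743, -0.8449) x1=(-0.0012, 0.9886) x2=(0.2344, -1.2206)
step 25: x0=(-1.1482, -0.8512) x1=(-0.0050, 0.9480) x2=(0.2150, -1.2093)
step 26: x0=(-1.1219, -0.8573) x1=(-0.0091, 0.9060) x2=(0.1955, -1.1976)
step 27: x0=(-1.0954, -0.8632) x1=(-0.0136, 0.8627) x2=(0.1759, -1.1857)
step 28: x0=(-1.0688, -0.8690) x1=(-0.0183, 0.8182) x2=(0.1563, -1.1734)
step 29: x0=(-1.0422, -0.8746) x1=(-0.0233, 0.7726) x2=(0.1367, -1.1610)
step 30: x0=(-1.0154, -0.8800) x1=(-0.0285, 0.7259) x2=(0.1171, -1.1483)
step 31: x0=(-0.9886, -0.8853) x1=(-0.0340, 0.6783) x2=(0.0976, -1.1354)
step 32: x0=(-0.9618, -0.8904) x1=(-0.0396, 0.6298) x2=(0.0780, -1.1224)
step 33: x0=(-0.9350, -0.8955) x1=(-0.0455, 0.5806) x2=(0.0586, -1.1092)
step 34: x0=(-0.9082, -0.9004) x1=(-0.0516, 0.5307) x2=(0.0392, -1.0959)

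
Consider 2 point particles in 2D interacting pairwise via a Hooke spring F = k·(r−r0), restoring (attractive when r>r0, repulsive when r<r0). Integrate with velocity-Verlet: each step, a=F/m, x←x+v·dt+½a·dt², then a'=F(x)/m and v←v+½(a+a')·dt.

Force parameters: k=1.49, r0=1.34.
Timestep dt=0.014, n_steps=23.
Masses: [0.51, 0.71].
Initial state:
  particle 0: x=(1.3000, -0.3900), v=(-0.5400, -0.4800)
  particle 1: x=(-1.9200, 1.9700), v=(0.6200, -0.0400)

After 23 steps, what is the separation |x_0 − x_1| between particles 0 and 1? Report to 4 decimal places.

step 0: x0=(1.3000, -0.3900) x1=(-1.9200, 1.9700)
step 1: x0=(1.2918, -0.3963) x1=(-1.9109, 1.9691)
step 2: x0=(1.2824, -0.4016) x1=(-1.9009, 1.9676)
step 3: x0=(1.2718, -0.4061) x1=(-1.8900, 1.9654)
step 4: x0=(1.2600, -0.4097) x1=(-1.8783, 1.9626)
step 5: x0=(1.2471, -0.4124) x1=(-1.8657, 1.9591)
step 6: x0=(1.2329, -0.4142) x1=(-1.8523, 1.9550)
step 7: x0=(1.2176, -0.4151) x1=(-1.8381, 1.9503)
step 8: x0=(1.2012, -0.4151) x1=(-1.8230, 1.9449)
step 9: x0=(1.1836, -0.4142) x1=(-1.8071, 1.9389)
step 10: x0=(1.1649, -0.4125) x1=(-1.7905, 1.9323)
step 11: x0=(1.1451, -0.4099) x1=(-1.7730, 1.9250)
step 12: x0=(1.1243, -0.4064) x1=(-1.7548, 1.9171)
step 13: x0=(1.1024, -0.4021) x1=(-1.7358, 1.9087)
step 14: x0=(1.0794, -0.3969) x1=(-1.7161, 1.8996)
step 15: x0=(1.0555, -0.3910) x1=(-1.6956, 1.8899)
step 16: x0=(1.0306, -0.3842) x1=(-1.6745, 1.8796)
step 17: x0=(1.0047, -0.3766) x1=(-1.6526, 1.8688)
step 18: x0=(0.9779, -0.3682) x1=(-1.6301, 1.8574)
step 19: x0=(0.9501, -0.3590) x1=(-1.6069, 1.8454)
step 20: x0=(0.9215, -0.3491) x1=(-1.5831, 1.8329)
step 21: x0=(0.8920, -0.3384) x1=(-1.5587, 1.8198)
step 22: x0=(0.8617, -0.3270) x1=(-1.5337, 1.8062)
step 23: x0=(0.8307, -0.3149) x1=(-1.5081, 1.7922)

3.1480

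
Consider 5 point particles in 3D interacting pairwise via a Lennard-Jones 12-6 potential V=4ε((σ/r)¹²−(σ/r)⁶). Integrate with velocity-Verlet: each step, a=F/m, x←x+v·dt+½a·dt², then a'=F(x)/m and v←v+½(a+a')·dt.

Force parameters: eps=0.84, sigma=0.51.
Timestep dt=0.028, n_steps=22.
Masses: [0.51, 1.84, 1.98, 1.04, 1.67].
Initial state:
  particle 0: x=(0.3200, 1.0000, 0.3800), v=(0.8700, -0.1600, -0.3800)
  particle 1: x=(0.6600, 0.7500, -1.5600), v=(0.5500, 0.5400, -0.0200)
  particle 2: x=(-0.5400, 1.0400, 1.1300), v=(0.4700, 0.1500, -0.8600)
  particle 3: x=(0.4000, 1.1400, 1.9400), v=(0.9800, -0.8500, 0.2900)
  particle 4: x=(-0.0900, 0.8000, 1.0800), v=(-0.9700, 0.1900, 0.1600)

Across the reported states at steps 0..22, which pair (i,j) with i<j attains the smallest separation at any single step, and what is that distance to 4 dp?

pair (2,4), distance 0.4904

step 0: x0=(0.3200, 1.0000, 0.3800) x1=(0.6600, 0.7500, -1.5600) x2=(-0.5400, 1.0400, 1.1300) x3=(0.4000, 1.1400, 1.9400) x4=(-0.0900, 0.8000, 1.0800)
step 1: x0=(0.3439, 0.9953, 0.3702) x1=(0.6754, 0.7651, -1.5606) x2=(-0.5331, 1.0475, 1.1066) x3=(0.4274, 1.1162, 1.9480) x4=(-0.1096, 0.8014, 1.0835)
step 2: x0=(0.3669, 0.9903, 0.3616) x1=(0.6908, 0.7802, -1.5611) x2=(-0.5533, 1.0709, 1.0847) x3=(0.4546, 1.0923, 1.9559) x4=(-0.0966, 0.7842, 1.0849)
step 3: x0=(0.3891, 0.9851, 0.3541) x1=(0.7062, 0.7954, -1.5617) x2=(-0.5774, 1.0967, 1.0627) x3=(0.4818, 1.0683, 1.9635) x4=(-0.0788, 0.7643, 1.0862)
step 4: x0=(0.4106, 0.9796, 0.3476) x1=(0.7216, 0.8105, -1.5622) x2=(-0.6004, 1.1218, 1.0408) x3=(0.5088, 1.0444, 1.9711) x4=(-0.0619, 0.7452, 1.0872)
step 5: x0=(0.4315, 0.9739, 0.3421) x1=(0.7370, 0.8256, -1.5628) x2=(-0.6222, 1.1461, 1.0190) x3=(0.5358, 1.0204, 1.9785) x4=(-0.0463, 0.7273, 1.0879)
step 6: x0=(0.4519, 0.9679, 0.3373) x1=(0.7524, 0.8407, -1.5633) x2=(-0.6431, 1.1697, 0.9973) x3=(0.5627, 0.9963, 1.9857) x4=(-0.0316, 0.7102, 1.0883)
step 7: x0=(0.4717, 0.9617, 0.3333) x1=(0.7678, 0.8558, -1.5639) x2=(-0.6633, 1.1929, 0.9757) x3=(0.5895, 0.9722, 1.9929) x4=(-0.0173, 0.6937, 1.0884)
step 8: x0=(0.4911, 0.9553, 0.3300) x1=(0.7832, 0.8710, -1.5644) x2=(-0.6832, 1.2158, 0.9541) x3=(0.6162, 0.9481, 2.0000) x4=(-0.0033, 0.6776, 1.0883)
step 9: x0=(0.5100, 0.9486, 0.3273) x1=(0.7986, 0.8861, -1.5650) x2=(-0.7028, 1.2385, 0.9326) x3=(0.6429, 0.9240, 2.0069) x4=(0.0105, 0.6619, 1.0881)
step 10: x0=(0.5285, 0.9418, 0.3253) x1=(0.8140, 0.9012, -1.5655) x2=(-0.7222, 1.2610, 0.9111) x3=(0.6695, 0.8999, 2.0138) x4=(0.0243, 0.6464, 1.0876)
step 11: x0=(0.5465, 0.9348, 0.3238) x1=(0.8294, 0.9163, -1.5661) x2=(-0.7415, 1.2834, 0.8896) x3=(0.6960, 0.8757, 2.0206) x4=(0.0380, 0.6311, 1.0871)
step 12: x0=(0.5642, 0.9275, 0.3228) x1=(0.8448, 0.9314, -1.5666) x2=(-0.7607, 1.3058, 0.8681) x3=(0.7225, 0.8515, 2.0273) x4=(0.0519, 0.6159, 1.0863)
step 13: x0=(0.5815, 0.9201, 0.3224) x1=(0.8602, 0.9466, -1.5671) x2=(-0.7798, 1.3281, 0.8467) x3=(0.7490, 0.8273, 2.0339) x4=(0.0658, 0.6009, 1.0855)
step 14: x0=(0.5985, 0.9125, 0.3225) x1=(0.8756, 0.9617, -1.5677) x2=(-0.7989, 1.3504, 0.8252) x3=(0.7754, 0.8031, 2.0404) x4=(0.0797, 0.5860, 1.0845)
step 15: x0=(0.6151, 0.9047, 0.3231) x1=(0.8910, 0.9768, -1.5682) x2=(-0.8179, 1.3727, 0.8038) x3=(0.8017, 0.7788, 2.0469) x4=(0.0938, 0.5712, 1.0834)
step 16: x0=(0.6314, 0.8966, 0.3242) x1=(0.9064, 0.9919, -1.5687) x2=(-0.8369, 1.3949, 0.7824) x3=(0.8280, 0.7546, 2.0534) x4=(0.1080, 0.5565, 1.0822)
step 17: x0=(0.6474, 0.8884, 0.3257) x1=(0.9218, 1.0071, -1.5693) x2=(-0.8559, 1.4172, 0.7609) x3=(0.8543, 0.7304, 2.0597) x4=(0.1222, 0.5419, 1.0809)
step 18: x0=(0.6630, 0.8800, 0.3277) x1=(0.9372, 1.0222, -1.5698) x2=(-0.8749, 1.4394, 0.7395) x3=(0.8806, 0.7061, 2.0661) x4=(0.1366, 0.5273, 1.0794)
step 19: x0=(0.6783, 0.8713, 0.3302) x1=(0.9525, 1.0373, -1.5703) x2=(-0.8939, 1.4616, 0.7181) x3=(0.9068, 0.6818, 2.0723) x4=(0.1511, 0.5129, 1.0779)
step 20: x0=(0.6933, 0.8625, 0.3331) x1=(0.9679, 1.0524, -1.5709) x2=(-0.9128, 1.4838, 0.6967) x3=(0.9329, 0.6576, 2.0786) x4=(0.1657, 0.4985, 1.0762)
step 21: x0=(0.7079, 0.8534, 0.3365) x1=(0.9833, 1.0675, -1.5714) x2=(-0.9318, 1.5059, 0.6753) x3=(0.9591, 0.6333, 2.0847) x4=(0.1803, 0.4842, 1.0744)
step 22: x0=(0.7222, 0.8441, 0.3403) x1=(0.9987, 1.0827, -1.5719) x2=(-0.9507, 1.5281, 0.6538) x3=(0.9852, 0.6090, 2.0909) x4=(0.1951, 0.4700, 1.0725)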